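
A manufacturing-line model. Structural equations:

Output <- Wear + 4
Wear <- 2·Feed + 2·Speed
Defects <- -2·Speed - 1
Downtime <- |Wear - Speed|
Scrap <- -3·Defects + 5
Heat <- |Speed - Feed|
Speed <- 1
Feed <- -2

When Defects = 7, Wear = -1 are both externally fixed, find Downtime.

Under do(Defects = 7, Wear = -1), each intervened variable's structural equation is replaced by its fixed value.
Downtime = |Wear - Speed|  [with Wear=-1, Speed=1]  = 2

2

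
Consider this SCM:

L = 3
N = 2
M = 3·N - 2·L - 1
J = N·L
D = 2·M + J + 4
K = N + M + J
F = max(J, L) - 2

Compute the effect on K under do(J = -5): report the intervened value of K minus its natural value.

-11

Under do(J=-5), the mechanism J = N·L is discarded; J is fixed at -5.
M = 3·N - 2·L - 1  [with N=2, L=3]  = -1
K = N + M + J  [with N=2, M=-1, J=-5]  = -4
Without intervention: M = 3·N - 2·L - 1  [with N=2, L=3]  = -1; J = N·L  [with N=2, L=3]  = 6; K = N + M + J  [with N=2, M=-1, J=6]  = 7.
Change = -4 − 7 = -11.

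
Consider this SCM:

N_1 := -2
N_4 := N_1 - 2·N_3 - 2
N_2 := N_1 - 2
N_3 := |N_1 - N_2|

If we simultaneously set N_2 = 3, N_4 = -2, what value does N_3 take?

The joint intervention fixes N_2 = 3, N_4 = -2, removing each variable's own equation.
N_3 = |N_1 - N_2|  [with N_1=-2, N_2=3]  = 5

5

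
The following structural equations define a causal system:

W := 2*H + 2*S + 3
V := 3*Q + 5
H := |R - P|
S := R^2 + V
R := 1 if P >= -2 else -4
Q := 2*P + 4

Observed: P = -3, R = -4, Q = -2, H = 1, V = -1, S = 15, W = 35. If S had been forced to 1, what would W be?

Intervening sets S = 1 and removes its equation (S := R^2 + V).
R = 1 if P >= -2 else -4  [with P=-3]  = -4
H = |R - P|  [with R=-4, P=-3]  = 1
W = 2*H + 2*S + 3  [with H=1, S=1]  = 7

7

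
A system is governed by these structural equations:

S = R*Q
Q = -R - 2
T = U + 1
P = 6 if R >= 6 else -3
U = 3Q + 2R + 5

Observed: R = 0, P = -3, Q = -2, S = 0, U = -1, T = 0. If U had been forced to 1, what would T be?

The intervention breaks the incoming arrows to U: U = 3Q + 2R + 5 no longer applies, and U = 1.
T = U + 1  [with U=1]  = 2

2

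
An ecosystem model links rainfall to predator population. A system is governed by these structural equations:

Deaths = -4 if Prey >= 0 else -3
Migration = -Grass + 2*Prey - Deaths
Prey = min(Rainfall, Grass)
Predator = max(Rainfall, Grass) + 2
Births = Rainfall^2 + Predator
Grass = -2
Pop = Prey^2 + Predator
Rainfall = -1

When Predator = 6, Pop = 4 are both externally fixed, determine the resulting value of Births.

The joint intervention fixes Predator = 6, Pop = 4, removing each variable's own equation.
Births = Rainfall^2 + Predator  [with Rainfall=-1, Predator=6]  = 7

7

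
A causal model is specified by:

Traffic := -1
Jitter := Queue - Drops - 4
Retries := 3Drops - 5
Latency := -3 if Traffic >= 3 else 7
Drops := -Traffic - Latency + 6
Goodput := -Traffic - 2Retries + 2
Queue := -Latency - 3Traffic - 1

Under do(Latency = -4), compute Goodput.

Under do(Latency=-4), the mechanism Latency := -3 if Traffic >= 3 else 7 is discarded; Latency is fixed at -4.
Drops = -Traffic - Latency + 6  [with Traffic=-1, Latency=-4]  = 11
Retries = 3Drops - 5  [with Drops=11]  = 28
Goodput = -Traffic - 2Retries + 2  [with Traffic=-1, Retries=28]  = -53

-53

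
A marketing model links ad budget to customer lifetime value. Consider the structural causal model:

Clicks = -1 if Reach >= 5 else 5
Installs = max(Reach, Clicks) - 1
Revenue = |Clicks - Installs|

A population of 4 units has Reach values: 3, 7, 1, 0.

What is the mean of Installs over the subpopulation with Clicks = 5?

4

Conditioning on Clicks=5 selects the 3 unit(s) with Reach ∈ {3, 1, 0}. Their Installs values: 4, 4, 4. Mean = 4.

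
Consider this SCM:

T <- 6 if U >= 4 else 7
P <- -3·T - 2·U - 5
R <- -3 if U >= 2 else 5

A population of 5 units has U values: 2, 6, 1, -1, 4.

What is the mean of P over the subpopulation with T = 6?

Observing T=6 restricts to units where T's equation naturally yields 6: U ∈ {6, 4}. In that subpopulation P = -35, -31, mean -33.

-33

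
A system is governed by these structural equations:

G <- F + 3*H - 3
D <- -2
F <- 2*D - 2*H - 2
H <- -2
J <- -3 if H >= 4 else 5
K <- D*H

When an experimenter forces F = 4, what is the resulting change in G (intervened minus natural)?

do(F=4) replaces the equation F <- 2*D - 2*H - 2 with the constant F = 4.
G = F + 3*H - 3  [with F=4, H=-2]  = -5
Without intervention: F = 2*D - 2*H - 2  [with D=-2, H=-2]  = -2; G = F + 3*H - 3  [with F=-2, H=-2]  = -11.
Change = -5 − (-11) = 6.

6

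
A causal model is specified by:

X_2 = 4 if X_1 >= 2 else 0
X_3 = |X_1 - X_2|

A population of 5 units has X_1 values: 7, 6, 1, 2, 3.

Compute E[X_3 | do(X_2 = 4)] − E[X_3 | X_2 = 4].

0.2

The intervention sets X_2=4 in all 5 units regardless of X_1. Recomputing X_3 per unit gives 3, 2, 3, 2, 1; average 2.2.
Conditioning on X_2=4 selects the 4 unit(s) with X_1 ∈ {7, 6, 2, 3}. Their X_3 values: 3, 2, 2, 1. Mean = 2.
Difference = 2.2 − 2 = 0.2.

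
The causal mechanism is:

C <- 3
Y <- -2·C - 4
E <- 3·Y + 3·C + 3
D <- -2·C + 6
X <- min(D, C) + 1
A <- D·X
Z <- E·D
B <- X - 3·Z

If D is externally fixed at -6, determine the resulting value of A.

30

Under do(D=-6), the mechanism D <- -2·C + 6 is discarded; D is fixed at -6.
X = min(D, C) + 1  [with D=-6, C=3]  = -5
A = D·X  [with D=-6, X=-5]  = 30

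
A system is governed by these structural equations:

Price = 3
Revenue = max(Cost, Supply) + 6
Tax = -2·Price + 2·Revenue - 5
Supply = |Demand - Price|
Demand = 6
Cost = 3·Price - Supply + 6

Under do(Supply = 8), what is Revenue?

14

do(Supply=8) replaces the equation Supply = |Demand - Price| with the constant Supply = 8.
Cost = 3·Price - Supply + 6  [with Price=3, Supply=8]  = 7
Revenue = max(Cost, Supply) + 6  [with Cost=7, Supply=8]  = 14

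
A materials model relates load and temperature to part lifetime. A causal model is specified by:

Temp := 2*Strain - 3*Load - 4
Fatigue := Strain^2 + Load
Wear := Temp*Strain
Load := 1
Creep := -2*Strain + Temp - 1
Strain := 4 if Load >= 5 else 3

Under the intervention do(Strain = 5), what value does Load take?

Under do(Strain=5), the mechanism Strain := 4 if Load >= 5 else 3 is discarded; Strain is fixed at 5.
Load is not downstream of the intervention, so its value is determined by the original equations.

1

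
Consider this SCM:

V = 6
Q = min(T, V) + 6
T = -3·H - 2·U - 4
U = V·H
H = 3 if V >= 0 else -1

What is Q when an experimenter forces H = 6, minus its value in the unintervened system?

-45

do(H=6) replaces the equation H = 3 if V >= 0 else -1 with the constant H = 6.
U = V·H  [with V=6, H=6]  = 36
T = -3·H - 2·U - 4  [with H=6, U=36]  = -94
Q = min(T, V) + 6  [with T=-94, V=6]  = -88
Without intervention: H = 3 if V >= 0 else -1  [with V=6]  = 3; U = V·H  [with V=6, H=3]  = 18; T = -3·H - 2·U - 4  [with H=3, U=18]  = -49; Q = min(T, V) + 6  [with T=-49, V=6]  = -43.
Change = -88 − (-43) = -45.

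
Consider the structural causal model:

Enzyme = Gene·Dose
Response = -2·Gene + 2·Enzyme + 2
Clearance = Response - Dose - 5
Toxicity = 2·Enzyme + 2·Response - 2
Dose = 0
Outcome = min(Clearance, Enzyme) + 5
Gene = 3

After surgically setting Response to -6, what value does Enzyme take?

0

Under do(Response=-6), the mechanism Response = -2·Gene + 2·Enzyme + 2 is discarded; Response is fixed at -6.
Since Enzyme is not a descendant of the intervened variable, it is unaffected.
Enzyme = Gene·Dose  [with Gene=3, Dose=0]  = 0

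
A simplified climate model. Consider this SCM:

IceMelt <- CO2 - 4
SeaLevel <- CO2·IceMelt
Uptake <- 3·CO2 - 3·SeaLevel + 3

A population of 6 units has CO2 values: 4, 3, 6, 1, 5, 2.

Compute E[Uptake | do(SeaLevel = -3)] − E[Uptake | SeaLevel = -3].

Every unit gets SeaLevel=-3 under the intervention. Uptake values become 24, 21, 30, 15, 27, 18; E[Uptake|do(SeaLevel=-3)] = 22.5.
E[Uptake|SeaLevel=-3] averages over only the 2 units with SeaLevel=-3 (CO2 = 3, 1): Uptake = 21, 15, mean 18.
Difference = 22.5 − 18 = 4.5.

4.5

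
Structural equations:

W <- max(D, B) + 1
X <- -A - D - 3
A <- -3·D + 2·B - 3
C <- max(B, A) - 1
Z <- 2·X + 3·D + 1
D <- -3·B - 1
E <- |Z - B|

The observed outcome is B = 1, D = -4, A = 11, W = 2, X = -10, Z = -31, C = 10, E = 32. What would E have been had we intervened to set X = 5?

2

do(X=5) replaces the equation X <- -A - D - 3 with the constant X = 5.
D = -3·B - 1  [with B=1]  = -4
Z = 2·X + 3·D + 1  [with X=5, D=-4]  = -1
E = |Z - B|  [with Z=-1, B=1]  = 2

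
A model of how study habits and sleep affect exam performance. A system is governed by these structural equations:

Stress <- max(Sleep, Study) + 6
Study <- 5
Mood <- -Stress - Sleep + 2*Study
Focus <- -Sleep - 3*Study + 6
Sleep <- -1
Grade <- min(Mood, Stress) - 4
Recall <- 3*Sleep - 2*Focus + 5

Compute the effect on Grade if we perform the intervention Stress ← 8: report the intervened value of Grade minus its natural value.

3

The intervention breaks the incoming arrows to Stress: Stress <- max(Sleep, Study) + 6 no longer applies, and Stress = 8.
Mood = -Stress - Sleep + 2*Study  [with Stress=8, Sleep=-1, Study=5]  = 3
Grade = min(Mood, Stress) - 4  [with Mood=3, Stress=8]  = -1
Without intervention: Stress = max(Sleep, Study) + 6  [with Sleep=-1, Study=5]  = 11; Mood = -Stress - Sleep + 2*Study  [with Stress=11, Sleep=-1, Study=5]  = 0; Grade = min(Mood, Stress) - 4  [with Mood=0, Stress=11]  = -4.
Change = -1 − (-4) = 3.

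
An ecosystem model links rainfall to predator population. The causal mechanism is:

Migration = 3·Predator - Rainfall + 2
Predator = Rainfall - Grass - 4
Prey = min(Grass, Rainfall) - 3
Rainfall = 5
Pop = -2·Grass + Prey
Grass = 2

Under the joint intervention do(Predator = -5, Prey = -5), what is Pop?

-9

The joint intervention fixes Predator = -5, Prey = -5, removing each variable's own equation.
Pop = -2·Grass + Prey  [with Grass=2, Prey=-5]  = -9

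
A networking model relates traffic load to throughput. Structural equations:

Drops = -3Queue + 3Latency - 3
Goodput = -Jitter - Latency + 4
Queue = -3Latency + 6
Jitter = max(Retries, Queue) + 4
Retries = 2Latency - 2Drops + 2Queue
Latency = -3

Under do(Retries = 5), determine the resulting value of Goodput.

Under do(Retries=5), the mechanism Retries = 2Latency - 2Drops + 2Queue is discarded; Retries is fixed at 5.
Queue = -3Latency + 6  [with Latency=-3]  = 15
Jitter = max(Retries, Queue) + 4  [with Retries=5, Queue=15]  = 19
Goodput = -Jitter - Latency + 4  [with Jitter=19, Latency=-3]  = -12

-12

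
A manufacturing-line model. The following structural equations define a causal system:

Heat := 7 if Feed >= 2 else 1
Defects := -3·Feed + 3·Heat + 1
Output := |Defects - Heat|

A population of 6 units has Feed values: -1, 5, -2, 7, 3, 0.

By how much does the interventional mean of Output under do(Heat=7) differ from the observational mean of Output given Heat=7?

Under do(Heat=7), Heat's equation is replaced by Heat=7 for every unit. Per-unit Output: 18, 0, 21, 6, 6, 15. Mean = 11.
Observing Heat=7 restricts to units where Heat's equation naturally yields 7: Feed ∈ {5, 7, 3}. In that subpopulation Output = 0, 6, 6, mean 4.
Difference = 11 − 4 = 7.

7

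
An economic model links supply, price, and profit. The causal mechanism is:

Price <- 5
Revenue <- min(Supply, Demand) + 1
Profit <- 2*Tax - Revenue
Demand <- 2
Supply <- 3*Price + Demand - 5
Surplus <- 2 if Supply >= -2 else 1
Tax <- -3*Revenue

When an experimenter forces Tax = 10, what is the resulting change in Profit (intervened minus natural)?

The intervention breaks the incoming arrows to Tax: Tax <- -3*Revenue no longer applies, and Tax = 10.
Supply = 3*Price + Demand - 5  [with Price=5, Demand=2]  = 12
Revenue = min(Supply, Demand) + 1  [with Supply=12, Demand=2]  = 3
Profit = 2*Tax - Revenue  [with Tax=10, Revenue=3]  = 17
Without intervention: Supply = 3*Price + Demand - 5  [with Price=5, Demand=2]  = 12; Revenue = min(Supply, Demand) + 1  [with Supply=12, Demand=2]  = 3; Tax = -3*Revenue  [with Revenue=3]  = -9; Profit = 2*Tax - Revenue  [with Tax=-9, Revenue=3]  = -21.
Change = 17 − (-21) = 38.

38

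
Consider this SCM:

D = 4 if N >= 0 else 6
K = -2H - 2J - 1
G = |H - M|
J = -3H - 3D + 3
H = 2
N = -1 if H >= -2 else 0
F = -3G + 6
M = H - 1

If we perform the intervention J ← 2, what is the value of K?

do(J=2) replaces the equation J = -3H - 3D + 3 with the constant J = 2.
K = -2H - 2J - 1  [with H=2, J=2]  = -9

-9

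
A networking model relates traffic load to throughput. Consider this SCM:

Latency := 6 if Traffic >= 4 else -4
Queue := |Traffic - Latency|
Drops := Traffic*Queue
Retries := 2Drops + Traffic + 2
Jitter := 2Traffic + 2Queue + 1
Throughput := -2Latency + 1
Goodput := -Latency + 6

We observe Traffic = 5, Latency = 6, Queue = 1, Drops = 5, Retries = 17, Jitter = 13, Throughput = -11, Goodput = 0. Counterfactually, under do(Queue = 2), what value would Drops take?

The intervention breaks the incoming arrows to Queue: Queue := |Traffic - Latency| no longer applies, and Queue = 2.
Drops = Traffic*Queue  [with Traffic=5, Queue=2]  = 10

10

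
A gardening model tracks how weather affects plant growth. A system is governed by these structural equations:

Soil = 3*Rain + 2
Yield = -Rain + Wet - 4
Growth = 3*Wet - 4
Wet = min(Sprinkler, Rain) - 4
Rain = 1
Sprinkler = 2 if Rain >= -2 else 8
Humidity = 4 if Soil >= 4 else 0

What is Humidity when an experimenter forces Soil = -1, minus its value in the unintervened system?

-4

The intervention breaks the incoming arrows to Soil: Soil = 3*Rain + 2 no longer applies, and Soil = -1.
Humidity = 4 if Soil >= 4 else 0  [with Soil=-1]  = 0
Without intervention: Soil = 3*Rain + 2  [with Rain=1]  = 5; Humidity = 4 if Soil >= 4 else 0  [with Soil=5]  = 4.
Change = 0 − 4 = -4.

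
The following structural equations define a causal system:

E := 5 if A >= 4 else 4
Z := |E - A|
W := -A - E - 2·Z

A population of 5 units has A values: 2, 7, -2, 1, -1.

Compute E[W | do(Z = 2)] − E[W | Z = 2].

3.4

Under do(Z=2), Z's equation is replaced by Z=2 for every unit. Per-unit W: -10, -16, -6, -9, -7. Mean = -9.6.
Conditioning on Z=2 selects the 2 unit(s) with A ∈ {2, 7}. Their W values: -10, -16. Mean = -13.
Difference = -9.6 − (-13) = 3.4.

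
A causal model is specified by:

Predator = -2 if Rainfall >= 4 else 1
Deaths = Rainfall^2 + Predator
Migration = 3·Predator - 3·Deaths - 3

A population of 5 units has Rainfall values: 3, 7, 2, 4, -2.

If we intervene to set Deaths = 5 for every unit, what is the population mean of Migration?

Every unit gets Deaths=5 under the intervention. Migration values become -15, -24, -15, -24, -15; E[Migration|do(Deaths=5)] = -18.6.

-18.6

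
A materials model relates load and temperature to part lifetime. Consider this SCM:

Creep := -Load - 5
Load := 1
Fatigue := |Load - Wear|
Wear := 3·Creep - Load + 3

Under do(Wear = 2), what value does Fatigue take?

1

The intervention breaks the incoming arrows to Wear: Wear := 3·Creep - Load + 3 no longer applies, and Wear = 2.
Fatigue = |Load - Wear|  [with Load=1, Wear=2]  = 1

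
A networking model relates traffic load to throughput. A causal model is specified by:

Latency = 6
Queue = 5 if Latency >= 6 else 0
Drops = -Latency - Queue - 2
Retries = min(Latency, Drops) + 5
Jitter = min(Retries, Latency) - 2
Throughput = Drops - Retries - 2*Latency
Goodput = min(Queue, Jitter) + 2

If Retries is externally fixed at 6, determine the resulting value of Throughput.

Under do(Retries=6), the mechanism Retries = min(Latency, Drops) + 5 is discarded; Retries is fixed at 6.
Queue = 5 if Latency >= 6 else 0  [with Latency=6]  = 5
Drops = -Latency - Queue - 2  [with Latency=6, Queue=5]  = -13
Throughput = Drops - Retries - 2*Latency  [with Drops=-13, Retries=6, Latency=6]  = -31

-31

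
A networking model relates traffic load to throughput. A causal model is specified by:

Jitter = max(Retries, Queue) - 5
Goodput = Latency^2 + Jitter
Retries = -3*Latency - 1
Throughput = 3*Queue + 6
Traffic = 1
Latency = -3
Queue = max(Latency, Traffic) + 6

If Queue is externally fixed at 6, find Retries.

8

The intervention breaks the incoming arrows to Queue: Queue = max(Latency, Traffic) + 6 no longer applies, and Queue = 6.
Retries is not downstream of the intervention, so its value is determined by the original equations.
Retries = -3*Latency - 1  [with Latency=-3]  = 8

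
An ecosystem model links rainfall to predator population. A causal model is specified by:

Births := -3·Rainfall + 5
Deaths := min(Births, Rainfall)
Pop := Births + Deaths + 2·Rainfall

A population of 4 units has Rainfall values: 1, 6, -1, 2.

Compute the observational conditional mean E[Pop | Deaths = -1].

Conditioning on Deaths=-1 selects the 2 unit(s) with Rainfall ∈ {-1, 2}. Their Pop values: 5, 2. Mean = 3.5.

3.5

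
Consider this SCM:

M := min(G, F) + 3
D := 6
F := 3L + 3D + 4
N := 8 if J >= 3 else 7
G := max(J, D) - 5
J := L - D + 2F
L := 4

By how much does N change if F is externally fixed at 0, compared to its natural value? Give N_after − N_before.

The intervention breaks the incoming arrows to F: F := 3L + 3D + 4 no longer applies, and F = 0.
J = L - D + 2F  [with L=4, D=6, F=0]  = -2
N = 8 if J >= 3 else 7  [with J=-2]  = 7
Without intervention: F = 3L + 3D + 4  [with L=4, D=6]  = 34; J = L - D + 2F  [with L=4, D=6, F=34]  = 66; N = 8 if J >= 3 else 7  [with J=66]  = 8.
Change = 7 − 8 = -1.

-1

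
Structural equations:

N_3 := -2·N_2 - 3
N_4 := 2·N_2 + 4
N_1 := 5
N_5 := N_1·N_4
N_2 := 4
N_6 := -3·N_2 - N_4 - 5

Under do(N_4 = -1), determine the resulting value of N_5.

-5

Intervening sets N_4 = -1 and removes its equation (N_4 := 2·N_2 + 4).
N_5 = N_1·N_4  [with N_1=5, N_4=-1]  = -5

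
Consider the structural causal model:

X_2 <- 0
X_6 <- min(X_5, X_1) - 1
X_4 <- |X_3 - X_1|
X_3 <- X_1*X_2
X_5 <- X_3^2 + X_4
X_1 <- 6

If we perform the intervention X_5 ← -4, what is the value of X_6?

-5

The intervention breaks the incoming arrows to X_5: X_5 <- X_3^2 + X_4 no longer applies, and X_5 = -4.
X_6 = min(X_5, X_1) - 1  [with X_5=-4, X_1=6]  = -5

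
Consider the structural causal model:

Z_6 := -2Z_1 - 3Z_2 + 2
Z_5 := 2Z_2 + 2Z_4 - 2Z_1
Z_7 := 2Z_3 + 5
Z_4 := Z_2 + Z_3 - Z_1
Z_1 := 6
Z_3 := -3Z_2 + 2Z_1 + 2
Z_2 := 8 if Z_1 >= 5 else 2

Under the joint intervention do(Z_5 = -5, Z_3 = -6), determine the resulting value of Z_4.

-4

Under do(Z_5 = -5, Z_3 = -6), each intervened variable's structural equation is replaced by its fixed value.
Z_2 = 8 if Z_1 >= 5 else 2  [with Z_1=6]  = 8
Z_4 = Z_2 + Z_3 - Z_1  [with Z_2=8, Z_3=-6, Z_1=6]  = -4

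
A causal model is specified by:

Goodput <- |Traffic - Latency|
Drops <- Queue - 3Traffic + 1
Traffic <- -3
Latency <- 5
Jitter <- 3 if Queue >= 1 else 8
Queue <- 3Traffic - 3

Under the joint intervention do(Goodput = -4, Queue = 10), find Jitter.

3

Under do(Goodput = -4, Queue = 10), each intervened variable's structural equation is replaced by its fixed value.
Jitter = 3 if Queue >= 1 else 8  [with Queue=10]  = 3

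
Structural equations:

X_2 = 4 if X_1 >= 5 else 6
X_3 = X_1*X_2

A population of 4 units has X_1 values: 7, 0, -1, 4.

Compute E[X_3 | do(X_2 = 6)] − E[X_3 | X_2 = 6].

Every unit gets X_2=6 under the intervention. X_3 values become 42, 0, -6, 24; E[X_3|do(X_2=6)] = 15.
Conditioning on X_2=6 selects the 3 unit(s) with X_1 ∈ {0, -1, 4}. Their X_3 values: 0, -6, 24. Mean = 6.
Difference = 15 − 6 = 9.

9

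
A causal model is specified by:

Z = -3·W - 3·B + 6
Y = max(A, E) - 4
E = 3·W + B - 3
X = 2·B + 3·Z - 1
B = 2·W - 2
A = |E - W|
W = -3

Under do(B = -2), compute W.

Under do(B=-2), the mechanism B = 2·W - 2 is discarded; B is fixed at -2.
W is not downstream of the intervention, so its value is determined by the original equations.

-3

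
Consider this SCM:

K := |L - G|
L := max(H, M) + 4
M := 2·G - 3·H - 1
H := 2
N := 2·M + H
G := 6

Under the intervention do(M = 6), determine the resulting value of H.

2

Under do(M=6), the mechanism M := 2·G - 3·H - 1 is discarded; M is fixed at 6.
H is not downstream of the intervention, so its value is determined by the original equations.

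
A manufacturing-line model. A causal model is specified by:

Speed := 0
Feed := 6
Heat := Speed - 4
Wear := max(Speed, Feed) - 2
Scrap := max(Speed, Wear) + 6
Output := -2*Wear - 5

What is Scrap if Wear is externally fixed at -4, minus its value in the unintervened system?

Intervening sets Wear = -4 and removes its equation (Wear := max(Speed, Feed) - 2).
Scrap = max(Speed, Wear) + 6  [with Speed=0, Wear=-4]  = 6
Without intervention: Wear = max(Speed, Feed) - 2  [with Speed=0, Feed=6]  = 4; Scrap = max(Speed, Wear) + 6  [with Speed=0, Wear=4]  = 10.
Change = 6 − 10 = -4.

-4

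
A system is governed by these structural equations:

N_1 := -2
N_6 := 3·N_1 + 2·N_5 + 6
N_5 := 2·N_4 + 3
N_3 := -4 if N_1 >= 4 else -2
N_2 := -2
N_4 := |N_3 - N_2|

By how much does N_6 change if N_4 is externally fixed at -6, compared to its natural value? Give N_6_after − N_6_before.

Under do(N_4=-6), the mechanism N_4 := |N_3 - N_2| is discarded; N_4 is fixed at -6.
N_5 = 2·N_4 + 3  [with N_4=-6]  = -9
N_6 = 3·N_1 + 2·N_5 + 6  [with N_1=-2, N_5=-9]  = -18
Without intervention: N_3 = -4 if N_1 >= 4 else -2  [with N_1=-2]  = -2; N_4 = |N_3 - N_2|  [with N_3=-2, N_2=-2]  = 0; N_5 = 2·N_4 + 3  [with N_4=0]  = 3; N_6 = 3·N_1 + 2·N_5 + 6  [with N_1=-2, N_5=3]  = 6.
Change = -18 − 6 = -24.

-24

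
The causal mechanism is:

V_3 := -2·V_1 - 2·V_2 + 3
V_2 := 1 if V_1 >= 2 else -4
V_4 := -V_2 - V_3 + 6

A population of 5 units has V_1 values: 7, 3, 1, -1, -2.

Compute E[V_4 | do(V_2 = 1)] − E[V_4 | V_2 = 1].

The intervention sets V_2=1 in all 5 units regardless of V_1. Recomputing V_4 per unit gives 18, 10, 6, 2, 0; average 7.2.
E[V_4|V_2=1] averages over only the 2 units with V_2=1 (V_1 = 7, 3): V_4 = 18, 10, mean 14.
Difference = 7.2 − 14 = -6.8.

-6.8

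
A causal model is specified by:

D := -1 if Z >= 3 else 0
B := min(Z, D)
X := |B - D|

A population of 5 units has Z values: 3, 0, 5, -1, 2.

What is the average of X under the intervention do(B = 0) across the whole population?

0.4

Every unit gets B=0 under the intervention. X values become 1, 0, 1, 0, 0; E[X|do(B=0)] = 0.4.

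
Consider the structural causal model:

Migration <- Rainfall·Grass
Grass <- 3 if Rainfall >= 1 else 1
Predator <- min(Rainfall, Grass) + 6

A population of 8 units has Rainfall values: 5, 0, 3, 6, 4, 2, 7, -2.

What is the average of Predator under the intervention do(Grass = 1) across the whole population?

Under do(Grass=1), Grass's equation is replaced by Grass=1 for every unit. Per-unit Predator: 7, 6, 7, 7, 7, 7, 7, 4. Mean = 6.5.

6.5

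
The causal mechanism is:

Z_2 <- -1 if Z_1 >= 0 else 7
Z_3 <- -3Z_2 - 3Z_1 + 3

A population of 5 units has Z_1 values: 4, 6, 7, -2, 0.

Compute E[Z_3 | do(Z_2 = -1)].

-3

Every unit gets Z_2=-1 under the intervention. Z_3 values become -6, -12, -15, 12, 6; E[Z_3|do(Z_2=-1)] = -3.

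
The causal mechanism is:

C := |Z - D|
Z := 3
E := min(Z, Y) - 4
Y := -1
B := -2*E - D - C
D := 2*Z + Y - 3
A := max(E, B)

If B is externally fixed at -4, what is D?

do(B=-4) replaces the equation B := -2*E - D - C with the constant B = -4.
D is not downstream of the intervention, so its value is determined by the original equations.
D = 2*Z + Y - 3  [with Z=3, Y=-1]  = 2

2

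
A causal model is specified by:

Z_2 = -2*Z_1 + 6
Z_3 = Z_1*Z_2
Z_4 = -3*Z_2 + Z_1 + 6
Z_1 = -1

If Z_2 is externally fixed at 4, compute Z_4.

Under do(Z_2=4), the mechanism Z_2 = -2*Z_1 + 6 is discarded; Z_2 is fixed at 4.
Z_4 = -3*Z_2 + Z_1 + 6  [with Z_2=4, Z_1=-1]  = -7

-7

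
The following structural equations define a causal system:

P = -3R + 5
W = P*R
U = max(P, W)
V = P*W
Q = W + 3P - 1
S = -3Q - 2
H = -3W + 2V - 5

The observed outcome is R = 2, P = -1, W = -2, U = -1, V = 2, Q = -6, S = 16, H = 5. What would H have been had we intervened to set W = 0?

The intervention breaks the incoming arrows to W: W = P*R no longer applies, and W = 0.
P = -3R + 5  [with R=2]  = -1
V = P*W  [with P=-1, W=0]  = 0
H = -3W + 2V - 5  [with W=0, V=0]  = -5

-5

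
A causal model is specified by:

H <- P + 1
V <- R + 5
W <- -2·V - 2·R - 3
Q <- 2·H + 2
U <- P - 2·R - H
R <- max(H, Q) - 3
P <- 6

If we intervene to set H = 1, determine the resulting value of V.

Under do(H=1), the mechanism H <- P + 1 is discarded; H is fixed at 1.
Q = 2·H + 2  [with H=1]  = 4
R = max(H, Q) - 3  [with H=1, Q=4]  = 1
V = R + 5  [with R=1]  = 6

6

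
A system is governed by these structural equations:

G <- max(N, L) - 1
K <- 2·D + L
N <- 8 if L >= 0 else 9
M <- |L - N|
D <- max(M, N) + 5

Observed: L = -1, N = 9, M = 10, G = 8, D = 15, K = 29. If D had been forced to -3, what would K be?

-7

The intervention breaks the incoming arrows to D: D <- max(M, N) + 5 no longer applies, and D = -3.
K = 2·D + L  [with D=-3, L=-1]  = -7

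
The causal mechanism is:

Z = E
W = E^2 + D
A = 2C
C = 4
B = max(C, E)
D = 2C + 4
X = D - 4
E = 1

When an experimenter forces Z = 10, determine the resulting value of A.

The intervention breaks the incoming arrows to Z: Z = E no longer applies, and Z = 10.
A is not downstream of the intervention, so its value is determined by the original equations.
A = 2C  [with C=4]  = 8

8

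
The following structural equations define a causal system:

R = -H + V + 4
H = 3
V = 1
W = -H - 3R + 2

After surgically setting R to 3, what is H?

3

Under do(R=3), the mechanism R = -H + V + 4 is discarded; R is fixed at 3.
Since H is not a descendant of the intervened variable, it is unaffected.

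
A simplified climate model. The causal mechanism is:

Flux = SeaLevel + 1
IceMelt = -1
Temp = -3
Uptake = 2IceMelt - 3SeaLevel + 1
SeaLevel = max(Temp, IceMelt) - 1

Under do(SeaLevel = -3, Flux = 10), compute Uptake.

Setting SeaLevel = -3, Flux = 10 by intervention discards those variables' equations.
Uptake = 2IceMelt - 3SeaLevel + 1  [with IceMelt=-1, SeaLevel=-3]  = 8

8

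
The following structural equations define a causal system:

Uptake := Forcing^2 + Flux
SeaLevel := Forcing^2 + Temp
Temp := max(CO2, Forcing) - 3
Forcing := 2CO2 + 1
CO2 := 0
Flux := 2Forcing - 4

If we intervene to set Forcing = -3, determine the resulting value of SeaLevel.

6

Under do(Forcing=-3), the mechanism Forcing := 2CO2 + 1 is discarded; Forcing is fixed at -3.
Temp = max(CO2, Forcing) - 3  [with CO2=0, Forcing=-3]  = -3
SeaLevel = Forcing^2 + Temp  [with Forcing=-3, Temp=-3]  = 6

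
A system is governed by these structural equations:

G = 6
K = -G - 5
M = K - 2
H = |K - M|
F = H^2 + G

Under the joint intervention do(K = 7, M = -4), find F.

Under do(K = 7, M = -4), each intervened variable's structural equation is replaced by its fixed value.
H = |K - M|  [with K=7, M=-4]  = 11
F = H^2 + G  [with H=11, G=6]  = 127

127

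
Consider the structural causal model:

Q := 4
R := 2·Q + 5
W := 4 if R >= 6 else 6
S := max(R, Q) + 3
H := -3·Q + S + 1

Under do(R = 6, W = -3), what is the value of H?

Under do(R = 6, W = -3), each intervened variable's structural equation is replaced by its fixed value.
S = max(R, Q) + 3  [with R=6, Q=4]  = 9
H = -3·Q + S + 1  [with Q=4, S=9]  = -2

-2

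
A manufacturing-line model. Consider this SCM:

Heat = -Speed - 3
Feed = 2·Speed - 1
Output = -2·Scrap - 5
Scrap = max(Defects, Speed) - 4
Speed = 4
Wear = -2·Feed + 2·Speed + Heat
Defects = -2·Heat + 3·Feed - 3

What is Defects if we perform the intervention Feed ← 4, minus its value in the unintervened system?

-9

do(Feed=4) replaces the equation Feed = 2·Speed - 1 with the constant Feed = 4.
Heat = -Speed - 3  [with Speed=4]  = -7
Defects = -2·Heat + 3·Feed - 3  [with Heat=-7, Feed=4]  = 23
Without intervention: Feed = 2·Speed - 1  [with Speed=4]  = 7; Heat = -Speed - 3  [with Speed=4]  = -7; Defects = -2·Heat + 3·Feed - 3  [with Heat=-7, Feed=7]  = 32.
Change = 23 − 32 = -9.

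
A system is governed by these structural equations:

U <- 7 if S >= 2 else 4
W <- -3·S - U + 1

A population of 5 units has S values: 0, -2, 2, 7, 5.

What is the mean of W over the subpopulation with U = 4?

Observing U=4 restricts to units where U's equation naturally yields 4: S ∈ {0, -2}. In that subpopulation W = -3, 3, mean 0.

0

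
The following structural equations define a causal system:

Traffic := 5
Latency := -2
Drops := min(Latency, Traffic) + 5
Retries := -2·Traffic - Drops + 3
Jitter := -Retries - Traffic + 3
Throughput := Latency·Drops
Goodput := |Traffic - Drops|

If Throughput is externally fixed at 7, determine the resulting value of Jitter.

8

do(Throughput=7) replaces the equation Throughput := Latency·Drops with the constant Throughput = 7.
Since Jitter is not a descendant of the intervened variable, it is unaffected.
Drops = min(Latency, Traffic) + 5  [with Latency=-2, Traffic=5]  = 3
Retries = -2·Traffic - Drops + 3  [with Traffic=5, Drops=3]  = -10
Jitter = -Retries - Traffic + 3  [with Retries=-10, Traffic=5]  = 8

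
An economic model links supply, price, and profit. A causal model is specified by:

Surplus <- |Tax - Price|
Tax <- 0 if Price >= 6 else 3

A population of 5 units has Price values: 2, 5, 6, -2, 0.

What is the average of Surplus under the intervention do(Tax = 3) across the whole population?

Every unit gets Tax=3 under the intervention. Surplus values become 1, 2, 3, 5, 3; E[Surplus|do(Tax=3)] = 2.8.

2.8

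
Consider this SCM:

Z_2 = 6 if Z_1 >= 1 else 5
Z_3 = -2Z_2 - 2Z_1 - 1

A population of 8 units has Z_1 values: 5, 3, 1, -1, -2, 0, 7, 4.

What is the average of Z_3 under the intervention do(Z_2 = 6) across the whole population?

-17.25

Every unit gets Z_2=6 under the intervention. Z_3 values become -23, -19, -15, -11, -9, -13, -27, -21; E[Z_3|do(Z_2=6)] = -17.25.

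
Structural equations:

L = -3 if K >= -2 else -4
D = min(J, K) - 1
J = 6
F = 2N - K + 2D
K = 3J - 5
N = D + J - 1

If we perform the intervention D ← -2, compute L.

The intervention breaks the incoming arrows to D: D = min(J, K) - 1 no longer applies, and D = -2.
No directed path runs from D to L, so L keeps its natural value.
K = 3J - 5  [with J=6]  = 13
L = -3 if K >= -2 else -4  [with K=13]  = -3

-3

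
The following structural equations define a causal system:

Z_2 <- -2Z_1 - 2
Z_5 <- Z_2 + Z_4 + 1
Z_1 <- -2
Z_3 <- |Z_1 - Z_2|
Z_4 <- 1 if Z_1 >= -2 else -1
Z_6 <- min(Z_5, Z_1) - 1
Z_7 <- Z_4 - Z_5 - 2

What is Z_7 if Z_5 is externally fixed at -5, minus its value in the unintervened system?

9

Under do(Z_5=-5), the mechanism Z_5 <- Z_2 + Z_4 + 1 is discarded; Z_5 is fixed at -5.
Z_4 = 1 if Z_1 >= -2 else -1  [with Z_1=-2]  = 1
Z_7 = Z_4 - Z_5 - 2  [with Z_4=1, Z_5=-5]  = 4
Without intervention: Z_2 = -2Z_1 - 2  [with Z_1=-2]  = 2; Z_4 = 1 if Z_1 >= -2 else -1  [with Z_1=-2]  = 1; Z_5 = Z_2 + Z_4 + 1  [with Z_2=2, Z_4=1]  = 4; Z_7 = Z_4 - Z_5 - 2  [with Z_4=1, Z_5=4]  = -5.
Change = 4 − (-5) = 9.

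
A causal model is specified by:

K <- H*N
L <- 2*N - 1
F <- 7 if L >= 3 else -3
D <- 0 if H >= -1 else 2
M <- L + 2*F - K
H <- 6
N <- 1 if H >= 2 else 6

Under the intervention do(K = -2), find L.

1

Under do(K=-2), the mechanism K <- H*N is discarded; K is fixed at -2.
Since L is not a descendant of the intervened variable, it is unaffected.
N = 1 if H >= 2 else 6  [with H=6]  = 1
L = 2*N - 1  [with N=1]  = 1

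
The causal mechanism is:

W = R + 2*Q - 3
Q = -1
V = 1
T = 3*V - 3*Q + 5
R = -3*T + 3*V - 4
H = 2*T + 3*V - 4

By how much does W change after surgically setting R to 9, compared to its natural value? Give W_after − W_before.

Under do(R=9), the mechanism R = -3*T + 3*V - 4 is discarded; R is fixed at 9.
W = R + 2*Q - 3  [with R=9, Q=-1]  = 4
Without intervention: T = 3*V - 3*Q + 5  [with V=1, Q=-1]  = 11; R = -3*T + 3*V - 4  [with T=11, V=1]  = -34; W = R + 2*Q - 3  [with R=-34, Q=-1]  = -39.
Change = 4 − (-39) = 43.

43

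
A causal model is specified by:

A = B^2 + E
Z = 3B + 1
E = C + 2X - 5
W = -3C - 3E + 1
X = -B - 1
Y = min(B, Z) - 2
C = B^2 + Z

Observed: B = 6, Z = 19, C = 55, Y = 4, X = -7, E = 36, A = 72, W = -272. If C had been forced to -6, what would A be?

11

The intervention breaks the incoming arrows to C: C = B^2 + Z no longer applies, and C = -6.
X = -B - 1  [with B=6]  = -7
E = C + 2X - 5  [with C=-6, X=-7]  = -25
A = B^2 + E  [with B=6, E=-25]  = 11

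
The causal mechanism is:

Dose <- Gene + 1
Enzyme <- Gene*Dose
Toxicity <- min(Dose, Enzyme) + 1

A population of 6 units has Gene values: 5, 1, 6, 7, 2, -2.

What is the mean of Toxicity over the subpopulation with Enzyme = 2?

1.5

E[Toxicity|Enzyme=2] averages over only the 2 units with Enzyme=2 (Gene = 1, -2): Toxicity = 3, 0, mean 1.5.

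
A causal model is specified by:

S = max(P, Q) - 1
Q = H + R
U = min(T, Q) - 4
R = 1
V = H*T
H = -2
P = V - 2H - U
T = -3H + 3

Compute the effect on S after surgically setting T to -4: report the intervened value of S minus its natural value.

do(T=-4) replaces the equation T = -3H + 3 with the constant T = -4.
Q = H + R  [with H=-2, R=1]  = -1
U = min(T, Q) - 4  [with T=-4, Q=-1]  = -8
V = H*T  [with H=-2, T=-4]  = 8
P = V - 2H - U  [with V=8, H=-2, U=-8]  = 20
S = max(P, Q) - 1  [with P=20, Q=-1]  = 19
Without intervention: Q = H + R  [with H=-2, R=1]  = -1; T = -3H + 3  [with H=-2]  = 9; U = min(T, Q) - 4  [with T=9, Q=-1]  = -5; V = H*T  [with H=-2, T=9]  = -18; P = V - 2H - U  [with V=-18, H=-2, U=-5]  = -9; S = max(P, Q) - 1  [with P=-9, Q=-1]  = -2.
Change = 19 − (-2) = 21.

21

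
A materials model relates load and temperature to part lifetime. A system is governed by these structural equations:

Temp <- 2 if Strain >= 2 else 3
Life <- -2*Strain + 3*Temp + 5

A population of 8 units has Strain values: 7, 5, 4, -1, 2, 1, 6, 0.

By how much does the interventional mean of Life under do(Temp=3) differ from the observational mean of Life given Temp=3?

-6

Under do(Temp=3), Temp's equation is replaced by Temp=3 for every unit. Per-unit Life: 0, 4, 6, 16, 10, 12, 2, 14. Mean = 8.
Observing Temp=3 restricts to units where Temp's equation naturally yields 3: Strain ∈ {-1, 1, 0}. In that subpopulation Life = 16, 12, 14, mean 14.
Difference = 8 − 14 = -6.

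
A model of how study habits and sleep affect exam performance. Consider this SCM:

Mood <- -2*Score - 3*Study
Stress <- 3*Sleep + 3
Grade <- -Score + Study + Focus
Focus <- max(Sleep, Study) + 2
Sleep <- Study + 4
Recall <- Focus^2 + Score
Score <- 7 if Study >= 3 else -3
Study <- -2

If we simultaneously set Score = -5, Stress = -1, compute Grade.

Under do(Score = -5, Stress = -1), each intervened variable's structural equation is replaced by its fixed value.
Sleep = Study + 4  [with Study=-2]  = 2
Focus = max(Sleep, Study) + 2  [with Sleep=2, Study=-2]  = 4
Grade = -Score + Study + Focus  [with Score=-5, Study=-2, Focus=4]  = 7

7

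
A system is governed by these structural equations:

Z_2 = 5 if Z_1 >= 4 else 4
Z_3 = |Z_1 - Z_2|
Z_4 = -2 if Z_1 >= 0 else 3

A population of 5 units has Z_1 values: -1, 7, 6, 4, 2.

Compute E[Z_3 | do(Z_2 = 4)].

2.4

do(Z_2=4) breaks Z_2's dependence on Z_1. With Z_2=4 fixed, Z_3 across the units is 5, 3, 2, 0, 2, mean 2.4.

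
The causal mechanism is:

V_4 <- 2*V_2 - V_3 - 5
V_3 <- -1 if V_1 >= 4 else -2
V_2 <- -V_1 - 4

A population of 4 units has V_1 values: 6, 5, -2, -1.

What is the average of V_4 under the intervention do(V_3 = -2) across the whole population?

do(V_3=-2) breaks V_3's dependence on V_1. With V_3=-2 fixed, V_4 across the units is -23, -21, -7, -9, mean -15.

-15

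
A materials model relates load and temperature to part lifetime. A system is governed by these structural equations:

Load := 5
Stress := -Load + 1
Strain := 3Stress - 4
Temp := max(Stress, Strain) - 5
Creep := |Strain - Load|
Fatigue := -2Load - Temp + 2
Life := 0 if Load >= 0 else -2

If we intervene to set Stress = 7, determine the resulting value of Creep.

do(Stress=7) replaces the equation Stress := -Load + 1 with the constant Stress = 7.
Strain = 3Stress - 4  [with Stress=7]  = 17
Creep = |Strain - Load|  [with Strain=17, Load=5]  = 12

12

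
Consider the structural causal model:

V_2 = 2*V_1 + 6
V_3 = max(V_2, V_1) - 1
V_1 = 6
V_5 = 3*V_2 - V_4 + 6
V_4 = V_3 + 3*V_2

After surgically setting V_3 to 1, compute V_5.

5

do(V_3=1) replaces the equation V_3 = max(V_2, V_1) - 1 with the constant V_3 = 1.
V_2 = 2*V_1 + 6  [with V_1=6]  = 18
V_4 = V_3 + 3*V_2  [with V_3=1, V_2=18]  = 55
V_5 = 3*V_2 - V_4 + 6  [with V_2=18, V_4=55]  = 5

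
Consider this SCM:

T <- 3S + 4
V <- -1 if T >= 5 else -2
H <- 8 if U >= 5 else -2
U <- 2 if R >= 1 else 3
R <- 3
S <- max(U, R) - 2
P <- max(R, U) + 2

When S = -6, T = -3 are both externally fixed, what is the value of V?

Under do(S = -6, T = -3), each intervened variable's structural equation is replaced by its fixed value.
V = -1 if T >= 5 else -2  [with T=-3]  = -2

-2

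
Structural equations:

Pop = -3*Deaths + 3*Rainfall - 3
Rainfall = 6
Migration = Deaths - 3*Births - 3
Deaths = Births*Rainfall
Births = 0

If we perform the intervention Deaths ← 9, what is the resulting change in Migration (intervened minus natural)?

9

The intervention breaks the incoming arrows to Deaths: Deaths = Births*Rainfall no longer applies, and Deaths = 9.
Migration = Deaths - 3*Births - 3  [with Deaths=9, Births=0]  = 6
Without intervention: Deaths = Births*Rainfall  [with Births=0, Rainfall=6]  = 0; Migration = Deaths - 3*Births - 3  [with Deaths=0, Births=0]  = -3.
Change = 6 − (-3) = 9.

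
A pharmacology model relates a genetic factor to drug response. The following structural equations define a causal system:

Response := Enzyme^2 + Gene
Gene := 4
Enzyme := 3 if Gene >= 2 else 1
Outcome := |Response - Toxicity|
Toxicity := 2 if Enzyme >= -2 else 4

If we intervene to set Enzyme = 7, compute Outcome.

51

do(Enzyme=7) replaces the equation Enzyme := 3 if Gene >= 2 else 1 with the constant Enzyme = 7.
Response = Enzyme^2 + Gene  [with Enzyme=7, Gene=4]  = 53
Toxicity = 2 if Enzyme >= -2 else 4  [with Enzyme=7]  = 2
Outcome = |Response - Toxicity|  [with Response=53, Toxicity=2]  = 51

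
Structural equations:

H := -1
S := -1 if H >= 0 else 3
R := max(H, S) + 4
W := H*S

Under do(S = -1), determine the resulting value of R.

3

The intervention breaks the incoming arrows to S: S := -1 if H >= 0 else 3 no longer applies, and S = -1.
R = max(H, S) + 4  [with H=-1, S=-1]  = 3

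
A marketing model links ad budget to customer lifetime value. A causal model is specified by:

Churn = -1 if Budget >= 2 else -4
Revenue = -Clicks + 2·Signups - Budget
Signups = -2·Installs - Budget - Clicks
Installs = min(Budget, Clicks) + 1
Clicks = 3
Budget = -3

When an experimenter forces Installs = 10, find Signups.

-20

The intervention breaks the incoming arrows to Installs: Installs = min(Budget, Clicks) + 1 no longer applies, and Installs = 10.
Signups = -2·Installs - Budget - Clicks  [with Installs=10, Budget=-3, Clicks=3]  = -20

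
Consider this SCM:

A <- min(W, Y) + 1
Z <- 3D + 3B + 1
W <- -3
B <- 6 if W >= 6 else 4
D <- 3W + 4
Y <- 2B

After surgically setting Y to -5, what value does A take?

-4

do(Y=-5) replaces the equation Y <- 2B with the constant Y = -5.
A = min(W, Y) + 1  [with W=-3, Y=-5]  = -4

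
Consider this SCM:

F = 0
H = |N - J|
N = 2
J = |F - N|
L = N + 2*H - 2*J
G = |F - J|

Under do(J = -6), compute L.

do(J=-6) replaces the equation J = |F - N| with the constant J = -6.
H = |N - J|  [with N=2, J=-6]  = 8
L = N + 2*H - 2*J  [with N=2, H=8, J=-6]  = 30

30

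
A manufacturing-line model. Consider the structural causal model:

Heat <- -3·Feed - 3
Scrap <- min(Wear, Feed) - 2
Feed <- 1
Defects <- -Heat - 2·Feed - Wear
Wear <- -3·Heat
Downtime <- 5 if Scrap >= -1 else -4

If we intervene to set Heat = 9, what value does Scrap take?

do(Heat=9) replaces the equation Heat <- -3·Feed - 3 with the constant Heat = 9.
Wear = -3·Heat  [with Heat=9]  = -27
Scrap = min(Wear, Feed) - 2  [with Wear=-27, Feed=1]  = -29

-29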